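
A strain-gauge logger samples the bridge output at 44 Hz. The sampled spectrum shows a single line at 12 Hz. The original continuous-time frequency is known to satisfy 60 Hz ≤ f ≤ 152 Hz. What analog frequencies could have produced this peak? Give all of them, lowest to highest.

Frequencies that alias to 12 Hz are k·fs ± 12 Hz for integer k ≥ 0.
k=0: 12 Hz.
k=1: 32 Hz, 56 Hz.
k=2: 76 Hz, 100 Hz.
k=3: 120 Hz, 144 Hz.
k=4: 164 Hz, 188 Hz.
Within [60 Hz, 152 Hz]: 76 Hz, 100 Hz, 120 Hz, 144 Hz.

76 Hz, 100 Hz, 120 Hz, 144 Hz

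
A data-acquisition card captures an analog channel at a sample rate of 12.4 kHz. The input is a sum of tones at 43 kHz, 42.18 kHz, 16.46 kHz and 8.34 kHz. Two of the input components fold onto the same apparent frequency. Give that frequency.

4.06 kHz

fs/2 = 6.2 kHz.
43 kHz mod fs = 5.8 kHz.
5.8 kHz ≤ fs/2 = 6.2 kHz, appears at 5.8 kHz.
42.18 kHz mod fs = 4.98 kHz.
4.98 kHz ≤ fs/2 = 6.2 kHz, appears at 4.98 kHz.
16.46 kHz mod fs = 4.06 kHz.
4.06 kHz ≤ fs/2 = 6.2 kHz, appears at 4.06 kHz.
8.34 kHz > fs/2 = 6.2 kHz, folds to fs − 8.34 kHz = 4.06 kHz.
8.34 kHz and 16.46 kHz both map to 4.06 kHz.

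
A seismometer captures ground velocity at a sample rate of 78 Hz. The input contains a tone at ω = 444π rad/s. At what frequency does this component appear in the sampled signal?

ω = 444π rad/s → f = ω/(2π) = 222 Hz.
222 Hz mod fs = 66 Hz.
66 Hz > fs/2 = 39 Hz, folds to fs − 66 Hz = 12 Hz.

12 Hz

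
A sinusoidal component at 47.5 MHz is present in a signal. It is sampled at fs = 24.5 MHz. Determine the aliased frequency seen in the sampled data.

1.5 MHz

47.5 MHz mod fs = 23 MHz.
23 MHz > fs/2 = 12.25 MHz, folds to fs − 23 MHz = 1.5 MHz.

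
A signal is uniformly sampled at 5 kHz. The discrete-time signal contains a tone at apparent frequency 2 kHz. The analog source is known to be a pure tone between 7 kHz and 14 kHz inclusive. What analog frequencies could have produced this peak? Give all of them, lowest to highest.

Frequencies that alias to 2 kHz are k·fs ± 2 kHz for integer k ≥ 0.
k=0: 2 kHz.
k=1: 3 kHz, 7 kHz.
k=2: 8 kHz, 12 kHz.
k=3: 13 kHz, 17 kHz.
k=4: 18 kHz, 22 kHz.
Within [7 kHz, 14 kHz]: 7 kHz, 8 kHz, 12 kHz, 13 kHz.

7 kHz, 8 kHz, 12 kHz, 13 kHz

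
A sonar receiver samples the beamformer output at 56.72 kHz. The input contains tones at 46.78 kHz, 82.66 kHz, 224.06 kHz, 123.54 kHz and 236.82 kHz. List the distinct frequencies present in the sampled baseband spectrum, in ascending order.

fs/2 = 28.36 kHz.
46.78 kHz > fs/2 = 28.36 kHz, folds to fs − 46.78 kHz = 9.94 kHz.
82.66 kHz mod fs = 25.94 kHz.
25.94 kHz ≤ fs/2 = 28.36 kHz, appears at 25.94 kHz.
224.06 kHz mod fs = 53.9 kHz.
53.9 kHz > fs/2 = 28.36 kHz, folds to fs − 53.9 kHz = 2.82 kHz.
123.54 kHz mod fs = 10.1 kHz.
10.1 kHz ≤ fs/2 = 28.36 kHz, appears at 10.1 kHz.
236.82 kHz mod fs = 9.94 kHz.
9.94 kHz ≤ fs/2 = 28.36 kHz, appears at 9.94 kHz.
Distinct values: {2.82 kHz, 9.94 kHz, 10.1 kHz, 25.94 kHz}.

2.82 kHz, 9.94 kHz, 10.1 kHz, 25.94 kHz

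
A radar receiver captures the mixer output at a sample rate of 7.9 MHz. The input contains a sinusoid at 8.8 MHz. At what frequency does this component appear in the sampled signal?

8.8 MHz mod fs = 0.9 MHz.
0.9 MHz ≤ fs/2 = 3.95 MHz, appears at 0.9 MHz.

0.9 MHz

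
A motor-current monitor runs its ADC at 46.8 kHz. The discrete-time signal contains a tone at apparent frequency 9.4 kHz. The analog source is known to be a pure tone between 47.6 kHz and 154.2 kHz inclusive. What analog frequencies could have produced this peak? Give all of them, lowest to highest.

56.2 kHz, 84.2 kHz, 103 kHz, 131 kHz, 149.8 kHz

Frequencies that alias to 9.4 kHz are k·fs ± 9.4 kHz for integer k ≥ 0.
k=0: 9.4 kHz.
k=1: 37.4 kHz, 56.2 kHz.
k=2: 84.2 kHz, 103 kHz.
k=3: 131 kHz, 149.8 kHz.
k=4: 177.8 kHz, 196.6 kHz.
Within [47.6 kHz, 154.2 kHz]: 56.2 kHz, 84.2 kHz, 103 kHz, 131 kHz, 149.8 kHz.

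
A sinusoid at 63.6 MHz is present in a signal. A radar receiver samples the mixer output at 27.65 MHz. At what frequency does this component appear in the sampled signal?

63.6 MHz mod fs = 8.3 MHz.
8.3 MHz ≤ fs/2 = 13.825 MHz, appears at 8.3 MHz.

8.3 MHz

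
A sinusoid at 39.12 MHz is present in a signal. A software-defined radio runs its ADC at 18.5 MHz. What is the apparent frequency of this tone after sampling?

39.12 MHz mod fs = 2.12 MHz.
2.12 MHz ≤ fs/2 = 9.25 MHz, appears at 2.12 MHz.

2.12 MHz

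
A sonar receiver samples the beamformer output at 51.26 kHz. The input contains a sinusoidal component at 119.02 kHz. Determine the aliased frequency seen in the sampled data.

119.02 kHz mod fs = 16.5 kHz.
16.5 kHz ≤ fs/2 = 25.63 kHz, appears at 16.5 kHz.

16.5 kHz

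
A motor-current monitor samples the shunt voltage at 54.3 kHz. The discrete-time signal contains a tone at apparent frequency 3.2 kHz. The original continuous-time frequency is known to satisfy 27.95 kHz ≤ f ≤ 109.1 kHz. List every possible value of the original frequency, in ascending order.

Frequencies that alias to 3.2 kHz are k·fs ± 3.2 kHz for integer k ≥ 0.
k=0: 3.2 kHz.
k=1: 51.1 kHz, 57.5 kHz.
k=2: 105.4 kHz, 111.8 kHz.
k=3: 159.7 kHz, 166.1 kHz.
Within [27.95 kHz, 109.1 kHz]: 51.1 kHz, 57.5 kHz, 105.4 kHz.

51.1 kHz, 57.5 kHz, 105.4 kHz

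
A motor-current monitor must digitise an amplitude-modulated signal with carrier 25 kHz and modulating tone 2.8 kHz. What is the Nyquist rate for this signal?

AM sidebands sit at fc ± fm = 22.2 kHz and 27.8 kHz.
Highest-frequency component: 27.8 kHz.
Nyquist rate = 2 × 27.8 kHz = 55.6 kHz.

55.6 kHz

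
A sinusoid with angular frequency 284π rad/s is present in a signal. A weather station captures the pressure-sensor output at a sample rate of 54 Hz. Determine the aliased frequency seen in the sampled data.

20 Hz

ω = 284π rad/s → f = ω/(2π) = 142 Hz.
142 Hz mod fs = 34 Hz.
34 Hz > fs/2 = 27 Hz, folds to fs − 34 Hz = 20 Hz.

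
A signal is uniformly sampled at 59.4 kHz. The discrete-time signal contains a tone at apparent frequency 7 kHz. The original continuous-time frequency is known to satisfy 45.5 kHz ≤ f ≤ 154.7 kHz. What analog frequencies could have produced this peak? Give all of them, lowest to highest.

52.4 kHz, 66.4 kHz, 111.8 kHz, 125.8 kHz

Frequencies that alias to 7 kHz are k·fs ± 7 kHz for integer k ≥ 0.
k=0: 7 kHz.
k=1: 52.4 kHz, 66.4 kHz.
k=2: 111.8 kHz, 125.8 kHz.
k=3: 171.2 kHz, 185.2 kHz.
Within [45.5 kHz, 154.7 kHz]: 52.4 kHz, 66.4 kHz, 111.8 kHz, 125.8 kHz.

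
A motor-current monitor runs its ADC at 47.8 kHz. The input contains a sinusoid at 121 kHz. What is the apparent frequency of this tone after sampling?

121 kHz mod fs = 25.4 kHz.
25.4 kHz > fs/2 = 23.9 kHz, folds to fs − 25.4 kHz = 22.4 kHz.

22.4 kHz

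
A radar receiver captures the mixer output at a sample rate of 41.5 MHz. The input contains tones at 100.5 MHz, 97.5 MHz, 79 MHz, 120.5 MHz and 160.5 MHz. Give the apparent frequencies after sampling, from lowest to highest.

fs/2 = 20.75 MHz.
100.5 MHz mod fs = 17.5 MHz.
17.5 MHz ≤ fs/2 = 20.75 MHz, appears at 17.5 MHz.
97.5 MHz mod fs = 14.5 MHz.
14.5 MHz ≤ fs/2 = 20.75 MHz, appears at 14.5 MHz.
79 MHz mod fs = 37.5 MHz.
37.5 MHz > fs/2 = 20.75 MHz, folds to fs − 37.5 MHz = 4 MHz.
120.5 MHz mod fs = 37.5 MHz.
37.5 MHz > fs/2 = 20.75 MHz, folds to fs − 37.5 MHz = 4 MHz.
160.5 MHz mod fs = 36 MHz.
36 MHz > fs/2 = 20.75 MHz, folds to fs − 36 MHz = 5.5 MHz.
Distinct values: {4 MHz, 5.5 MHz, 14.5 MHz, 17.5 MHz}.

4 MHz, 5.5 MHz, 14.5 MHz, 17.5 MHz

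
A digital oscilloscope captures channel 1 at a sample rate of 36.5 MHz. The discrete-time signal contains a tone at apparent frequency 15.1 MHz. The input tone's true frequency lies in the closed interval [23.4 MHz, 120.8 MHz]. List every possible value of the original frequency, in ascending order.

Frequencies that alias to 15.1 MHz are k·fs ± 15.1 MHz for integer k ≥ 0.
k=0: 15.1 MHz.
k=1: 21.4 MHz, 51.6 MHz.
k=2: 57.9 MHz, 88.1 MHz.
k=3: 94.4 MHz, 124.6 MHz.
k=4: 130.9 MHz, 161.1 MHz.
Within [23.4 MHz, 120.8 MHz]: 51.6 MHz, 57.9 MHz, 88.1 MHz, 94.4 MHz.

51.6 MHz, 57.9 MHz, 88.1 MHz, 94.4 MHz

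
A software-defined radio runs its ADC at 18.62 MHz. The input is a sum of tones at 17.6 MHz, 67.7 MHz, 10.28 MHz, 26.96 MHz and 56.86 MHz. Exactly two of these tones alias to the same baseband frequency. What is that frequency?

8.34 MHz

fs/2 = 9.31 MHz.
17.6 MHz > fs/2 = 9.31 MHz, folds to fs − 17.6 MHz = 1.02 MHz.
67.7 MHz mod fs = 11.84 MHz.
11.84 MHz > fs/2 = 9.31 MHz, folds to fs − 11.84 MHz = 6.78 MHz.
10.28 MHz > fs/2 = 9.31 MHz, folds to fs − 10.28 MHz = 8.34 MHz.
26.96 MHz mod fs = 8.34 MHz.
8.34 MHz ≤ fs/2 = 9.31 MHz, appears at 8.34 MHz.
56.86 MHz mod fs = 1 MHz.
1 MHz ≤ fs/2 = 9.31 MHz, appears at 1 MHz.
10.28 MHz and 26.96 MHz both map to 8.34 MHz.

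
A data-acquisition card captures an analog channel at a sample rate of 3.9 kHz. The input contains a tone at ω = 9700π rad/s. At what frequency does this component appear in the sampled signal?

0.95 kHz

ω = 9700π rad/s → f = ω/(2π) = 4850 Hz = 4.85 kHz.
4.85 kHz mod fs = 0.95 kHz.
0.95 kHz ≤ fs/2 = 1.95 kHz, appears at 0.95 kHz.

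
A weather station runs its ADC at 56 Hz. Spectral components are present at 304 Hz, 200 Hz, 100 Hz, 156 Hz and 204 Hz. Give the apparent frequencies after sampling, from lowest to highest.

12 Hz, 20 Hz, 24 Hz

fs/2 = 28 Hz.
304 Hz mod fs = 24 Hz.
24 Hz ≤ fs/2 = 28 Hz, appears at 24 Hz.
200 Hz mod fs = 32 Hz.
32 Hz > fs/2 = 28 Hz, folds to fs − 32 Hz = 24 Hz.
100 Hz mod fs = 44 Hz.
44 Hz > fs/2 = 28 Hz, folds to fs − 44 Hz = 12 Hz.
156 Hz mod fs = 44 Hz.
44 Hz > fs/2 = 28 Hz, folds to fs − 44 Hz = 12 Hz.
204 Hz mod fs = 36 Hz.
36 Hz > fs/2 = 28 Hz, folds to fs − 36 Hz = 20 Hz.
Distinct values: {12 Hz, 20 Hz, 24 Hz}.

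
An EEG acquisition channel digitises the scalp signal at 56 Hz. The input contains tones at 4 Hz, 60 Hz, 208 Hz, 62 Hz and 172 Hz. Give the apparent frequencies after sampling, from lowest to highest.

fs/2 = 28 Hz.
4 Hz ≤ fs/2 = 28 Hz, passes unchanged.
60 Hz mod fs = 4 Hz.
4 Hz ≤ fs/2 = 28 Hz, appears at 4 Hz.
208 Hz mod fs = 40 Hz.
40 Hz > fs/2 = 28 Hz, folds to fs − 40 Hz = 16 Hz.
62 Hz mod fs = 6 Hz.
6 Hz ≤ fs/2 = 28 Hz, appears at 6 Hz.
172 Hz mod fs = 4 Hz.
4 Hz ≤ fs/2 = 28 Hz, appears at 4 Hz.
Distinct values: {4 Hz, 6 Hz, 16 Hz}.

4 Hz, 6 Hz, 16 Hz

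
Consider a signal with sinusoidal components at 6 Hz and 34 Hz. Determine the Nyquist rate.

Highest-frequency component: 34 Hz.
Nyquist rate = 2 × 34 Hz = 68 Hz.

68 Hz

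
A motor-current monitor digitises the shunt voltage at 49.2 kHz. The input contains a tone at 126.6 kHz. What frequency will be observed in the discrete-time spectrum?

126.6 kHz mod fs = 28.2 kHz.
28.2 kHz > fs/2 = 24.6 kHz, folds to fs − 28.2 kHz = 21 kHz.

21 kHz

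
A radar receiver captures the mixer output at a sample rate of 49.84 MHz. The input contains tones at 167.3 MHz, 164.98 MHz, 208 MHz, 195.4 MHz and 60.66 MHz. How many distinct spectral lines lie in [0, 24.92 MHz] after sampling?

5

fs/2 = 24.92 MHz.
167.3 MHz mod fs = 17.78 MHz.
17.78 MHz ≤ fs/2 = 24.92 MHz, appears at 17.78 MHz.
164.98 MHz mod fs = 15.46 MHz.
15.46 MHz ≤ fs/2 = 24.92 MHz, appears at 15.46 MHz.
208 MHz mod fs = 8.64 MHz.
8.64 MHz ≤ fs/2 = 24.92 MHz, appears at 8.64 MHz.
195.4 MHz mod fs = 45.88 MHz.
45.88 MHz > fs/2 = 24.92 MHz, folds to fs − 45.88 MHz = 3.96 MHz.
60.66 MHz mod fs = 10.82 MHz.
10.82 MHz ≤ fs/2 = 24.92 MHz, appears at 10.82 MHz.
Distinct values: {3.96 MHz, 8.64 MHz, 10.82 MHz, 15.46 MHz, 17.78 MHz} → 5.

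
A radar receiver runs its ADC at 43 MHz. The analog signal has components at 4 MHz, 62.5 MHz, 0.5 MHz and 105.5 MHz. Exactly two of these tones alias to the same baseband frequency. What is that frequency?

19.5 MHz

fs/2 = 21.5 MHz.
4 MHz ≤ fs/2 = 21.5 MHz, passes unchanged.
62.5 MHz mod fs = 19.5 MHz.
19.5 MHz ≤ fs/2 = 21.5 MHz, appears at 19.5 MHz.
0.5 MHz ≤ fs/2 = 21.5 MHz, passes unchanged.
105.5 MHz mod fs = 19.5 MHz.
19.5 MHz ≤ fs/2 = 21.5 MHz, appears at 19.5 MHz.
62.5 MHz and 105.5 MHz both map to 19.5 MHz.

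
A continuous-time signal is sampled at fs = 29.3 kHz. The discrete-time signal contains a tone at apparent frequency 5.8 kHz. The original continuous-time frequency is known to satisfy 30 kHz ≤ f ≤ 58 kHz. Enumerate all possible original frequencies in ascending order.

Frequencies that alias to 5.8 kHz are k·fs ± 5.8 kHz for integer k ≥ 0.
k=0: 5.8 kHz.
k=1: 23.5 kHz, 35.1 kHz.
k=2: 52.8 kHz, 64.4 kHz.
k=3: 82.1 kHz, 93.7 kHz.
Within [30 kHz, 58 kHz]: 35.1 kHz, 52.8 kHz.

35.1 kHz, 52.8 kHz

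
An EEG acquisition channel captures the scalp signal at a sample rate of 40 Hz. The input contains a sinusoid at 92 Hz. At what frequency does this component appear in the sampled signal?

12 Hz

92 Hz mod fs = 12 Hz.
12 Hz ≤ fs/2 = 20 Hz, appears at 12 Hz.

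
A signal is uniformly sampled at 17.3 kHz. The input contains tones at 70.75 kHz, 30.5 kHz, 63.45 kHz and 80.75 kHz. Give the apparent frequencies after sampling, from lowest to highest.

fs/2 = 8.65 kHz.
70.75 kHz mod fs = 1.55 kHz.
1.55 kHz ≤ fs/2 = 8.65 kHz, appears at 1.55 kHz.
30.5 kHz mod fs = 13.2 kHz.
13.2 kHz > fs/2 = 8.65 kHz, folds to fs − 13.2 kHz = 4.1 kHz.
63.45 kHz mod fs = 11.55 kHz.
11.55 kHz > fs/2 = 8.65 kHz, folds to fs − 11.55 kHz = 5.75 kHz.
80.75 kHz mod fs = 11.55 kHz.
11.55 kHz > fs/2 = 8.65 kHz, folds to fs − 11.55 kHz = 5.75 kHz.
Distinct values: {1.55 kHz, 4.1 kHz, 5.75 kHz}.

1.55 kHz, 4.1 kHz, 5.75 kHz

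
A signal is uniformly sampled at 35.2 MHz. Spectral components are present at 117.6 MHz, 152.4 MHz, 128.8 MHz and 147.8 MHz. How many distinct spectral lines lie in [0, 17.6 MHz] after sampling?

3

fs/2 = 17.6 MHz.
117.6 MHz mod fs = 12 MHz.
12 MHz ≤ fs/2 = 17.6 MHz, appears at 12 MHz.
152.4 MHz mod fs = 11.6 MHz.
11.6 MHz ≤ fs/2 = 17.6 MHz, appears at 11.6 MHz.
128.8 MHz mod fs = 23.2 MHz.
23.2 MHz > fs/2 = 17.6 MHz, folds to fs − 23.2 MHz = 12 MHz.
147.8 MHz mod fs = 7 MHz.
7 MHz ≤ fs/2 = 17.6 MHz, appears at 7 MHz.
Distinct values: {7 MHz, 11.6 MHz, 12 MHz} → 3.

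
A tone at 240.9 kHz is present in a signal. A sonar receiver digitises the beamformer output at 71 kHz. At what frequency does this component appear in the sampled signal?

27.9 kHz

240.9 kHz mod fs = 27.9 kHz.
27.9 kHz ≤ fs/2 = 35.5 kHz, appears at 27.9 kHz.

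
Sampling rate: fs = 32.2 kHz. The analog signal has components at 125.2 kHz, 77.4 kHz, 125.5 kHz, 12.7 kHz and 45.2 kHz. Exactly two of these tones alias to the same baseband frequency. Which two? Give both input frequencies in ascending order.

fs/2 = 16.1 kHz.
125.2 kHz mod fs = 28.6 kHz.
28.6 kHz > fs/2 = 16.1 kHz, folds to fs − 28.6 kHz = 3.6 kHz.
77.4 kHz mod fs = 13 kHz.
13 kHz ≤ fs/2 = 16.1 kHz, appears at 13 kHz.
125.5 kHz mod fs = 28.9 kHz.
28.9 kHz > fs/2 = 16.1 kHz, folds to fs − 28.9 kHz = 3.3 kHz.
12.7 kHz ≤ fs/2 = 16.1 kHz, passes unchanged.
45.2 kHz mod fs = 13 kHz.
13 kHz ≤ fs/2 = 16.1 kHz, appears at 13 kHz.
45.2 kHz and 77.4 kHz both map to 13 kHz.

45.2 kHz, 77.4 kHz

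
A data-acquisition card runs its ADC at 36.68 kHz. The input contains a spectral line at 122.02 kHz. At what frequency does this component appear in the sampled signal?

122.02 kHz mod fs = 11.98 kHz.
11.98 kHz ≤ fs/2 = 18.34 kHz, appears at 11.98 kHz.

11.98 kHz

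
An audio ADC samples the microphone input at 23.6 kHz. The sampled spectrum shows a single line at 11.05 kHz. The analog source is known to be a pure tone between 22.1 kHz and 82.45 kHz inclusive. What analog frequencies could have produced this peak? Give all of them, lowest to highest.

34.65 kHz, 36.15 kHz, 58.25 kHz, 59.75 kHz, 81.85 kHz

Frequencies that alias to 11.05 kHz are k·fs ± 11.05 kHz for integer k ≥ 0.
k=0: 11.05 kHz.
k=1: 12.55 kHz, 34.65 kHz.
k=2: 36.15 kHz, 58.25 kHz.
k=3: 59.75 kHz, 81.85 kHz.
k=4: 83.35 kHz, 105.45 kHz.
Within [22.1 kHz, 82.45 kHz]: 34.65 kHz, 36.15 kHz, 58.25 kHz, 59.75 kHz, 81.85 kHz.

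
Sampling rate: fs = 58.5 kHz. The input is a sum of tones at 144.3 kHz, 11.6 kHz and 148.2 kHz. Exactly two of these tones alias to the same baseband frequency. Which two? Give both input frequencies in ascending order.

144.3 kHz, 148.2 kHz

fs/2 = 29.25 kHz.
144.3 kHz mod fs = 27.3 kHz.
27.3 kHz ≤ fs/2 = 29.25 kHz, appears at 27.3 kHz.
11.6 kHz ≤ fs/2 = 29.25 kHz, passes unchanged.
148.2 kHz mod fs = 31.2 kHz.
31.2 kHz > fs/2 = 29.25 kHz, folds to fs − 31.2 kHz = 27.3 kHz.
144.3 kHz and 148.2 kHz both map to 27.3 kHz.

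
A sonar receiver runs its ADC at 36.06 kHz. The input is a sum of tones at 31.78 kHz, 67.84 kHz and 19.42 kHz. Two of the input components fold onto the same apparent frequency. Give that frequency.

4.28 kHz

fs/2 = 18.03 kHz.
31.78 kHz > fs/2 = 18.03 kHz, folds to fs − 31.78 kHz = 4.28 kHz.
67.84 kHz mod fs = 31.78 kHz.
31.78 kHz > fs/2 = 18.03 kHz, folds to fs − 31.78 kHz = 4.28 kHz.
19.42 kHz > fs/2 = 18.03 kHz, folds to fs − 19.42 kHz = 16.64 kHz.
31.78 kHz and 67.84 kHz both map to 4.28 kHz.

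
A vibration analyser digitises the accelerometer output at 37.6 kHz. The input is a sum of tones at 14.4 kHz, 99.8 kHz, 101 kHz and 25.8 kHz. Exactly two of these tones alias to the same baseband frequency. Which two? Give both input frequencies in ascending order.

25.8 kHz, 101 kHz

fs/2 = 18.8 kHz.
14.4 kHz ≤ fs/2 = 18.8 kHz, passes unchanged.
99.8 kHz mod fs = 24.6 kHz.
24.6 kHz > fs/2 = 18.8 kHz, folds to fs − 24.6 kHz = 13 kHz.
101 kHz mod fs = 25.8 kHz.
25.8 kHz > fs/2 = 18.8 kHz, folds to fs − 25.8 kHz = 11.8 kHz.
25.8 kHz > fs/2 = 18.8 kHz, folds to fs − 25.8 kHz = 11.8 kHz.
25.8 kHz and 101 kHz both map to 11.8 kHz.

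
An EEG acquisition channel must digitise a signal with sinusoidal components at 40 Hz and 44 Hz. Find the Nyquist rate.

88 Hz

Highest-frequency component: 44 Hz.
Nyquist rate = 2 × 44 Hz = 88 Hz.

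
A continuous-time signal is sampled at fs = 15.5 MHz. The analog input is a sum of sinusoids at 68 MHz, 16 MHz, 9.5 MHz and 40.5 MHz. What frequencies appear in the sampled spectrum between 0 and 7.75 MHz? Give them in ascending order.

fs/2 = 7.75 MHz.
68 MHz mod fs = 6 MHz.
6 MHz ≤ fs/2 = 7.75 MHz, appears at 6 MHz.
16 MHz mod fs = 0.5 MHz.
0.5 MHz ≤ fs/2 = 7.75 MHz, appears at 0.5 MHz.
9.5 MHz > fs/2 = 7.75 MHz, folds to fs − 9.5 MHz = 6 MHz.
40.5 MHz mod fs = 9.5 MHz.
9.5 MHz > fs/2 = 7.75 MHz, folds to fs − 9.5 MHz = 6 MHz.
Distinct values: {0.5 MHz, 6 MHz}.

0.5 MHz, 6 MHz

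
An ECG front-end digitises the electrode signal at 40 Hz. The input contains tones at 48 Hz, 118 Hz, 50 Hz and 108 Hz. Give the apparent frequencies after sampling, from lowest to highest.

fs/2 = 20 Hz.
48 Hz mod fs = 8 Hz.
8 Hz ≤ fs/2 = 20 Hz, appears at 8 Hz.
118 Hz mod fs = 38 Hz.
38 Hz > fs/2 = 20 Hz, folds to fs − 38 Hz = 2 Hz.
50 Hz mod fs = 10 Hz.
10 Hz ≤ fs/2 = 20 Hz, appears at 10 Hz.
108 Hz mod fs = 28 Hz.
28 Hz > fs/2 = 20 Hz, folds to fs − 28 Hz = 12 Hz.
Distinct values: {2 Hz, 8 Hz, 10 Hz, 12 Hz}.

2 Hz, 8 Hz, 10 Hz, 12 Hz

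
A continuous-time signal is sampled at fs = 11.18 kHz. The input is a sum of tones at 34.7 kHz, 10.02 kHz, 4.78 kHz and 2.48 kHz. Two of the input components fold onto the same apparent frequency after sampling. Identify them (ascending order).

10.02 kHz, 34.7 kHz

fs/2 = 5.59 kHz.
34.7 kHz mod fs = 1.16 kHz.
1.16 kHz ≤ fs/2 = 5.59 kHz, appears at 1.16 kHz.
10.02 kHz > fs/2 = 5.59 kHz, folds to fs − 10.02 kHz = 1.16 kHz.
4.78 kHz ≤ fs/2 = 5.59 kHz, passes unchanged.
2.48 kHz ≤ fs/2 = 5.59 kHz, passes unchanged.
10.02 kHz and 34.7 kHz both map to 1.16 kHz.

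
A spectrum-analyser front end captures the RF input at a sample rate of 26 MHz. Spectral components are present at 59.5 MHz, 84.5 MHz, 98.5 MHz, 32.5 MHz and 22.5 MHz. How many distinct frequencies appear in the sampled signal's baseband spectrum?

4

fs/2 = 13 MHz.
59.5 MHz mod fs = 7.5 MHz.
7.5 MHz ≤ fs/2 = 13 MHz, appears at 7.5 MHz.
84.5 MHz mod fs = 6.5 MHz.
6.5 MHz ≤ fs/2 = 13 MHz, appears at 6.5 MHz.
98.5 MHz mod fs = 20.5 MHz.
20.5 MHz > fs/2 = 13 MHz, folds to fs − 20.5 MHz = 5.5 MHz.
32.5 MHz mod fs = 6.5 MHz.
6.5 MHz ≤ fs/2 = 13 MHz, appears at 6.5 MHz.
22.5 MHz > fs/2 = 13 MHz, folds to fs − 22.5 MHz = 3.5 MHz.
Distinct values: {3.5 MHz, 5.5 MHz, 6.5 MHz, 7.5 MHz} → 4.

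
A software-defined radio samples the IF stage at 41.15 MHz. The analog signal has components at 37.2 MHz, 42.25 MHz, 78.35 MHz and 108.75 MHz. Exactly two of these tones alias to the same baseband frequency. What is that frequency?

fs/2 = 20.575 MHz.
37.2 MHz > fs/2 = 20.575 MHz, folds to fs − 37.2 MHz = 3.95 MHz.
42.25 MHz mod fs = 1.1 MHz.
1.1 MHz ≤ fs/2 = 20.575 MHz, appears at 1.1 MHz.
78.35 MHz mod fs = 37.2 MHz.
37.2 MHz > fs/2 = 20.575 MHz, folds to fs − 37.2 MHz = 3.95 MHz.
108.75 MHz mod fs = 26.45 MHz.
26.45 MHz > fs/2 = 20.575 MHz, folds to fs − 26.45 MHz = 14.7 MHz.
37.2 MHz and 78.35 MHz both map to 3.95 MHz.

3.95 MHz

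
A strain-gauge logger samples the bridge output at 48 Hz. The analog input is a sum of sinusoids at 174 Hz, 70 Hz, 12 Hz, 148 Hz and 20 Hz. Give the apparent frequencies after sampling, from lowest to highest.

fs/2 = 24 Hz.
174 Hz mod fs = 30 Hz.
30 Hz > fs/2 = 24 Hz, folds to fs − 30 Hz = 18 Hz.
70 Hz mod fs = 22 Hz.
22 Hz ≤ fs/2 = 24 Hz, appears at 22 Hz.
12 Hz ≤ fs/2 = 24 Hz, passes unchanged.
148 Hz mod fs = 4 Hz.
4 Hz ≤ fs/2 = 24 Hz, appears at 4 Hz.
20 Hz ≤ fs/2 = 24 Hz, passes unchanged.
Distinct values: {4 Hz, 12 Hz, 18 Hz, 20 Hz, 22 Hz}.

4 Hz, 12 Hz, 18 Hz, 20 Hz, 22 Hz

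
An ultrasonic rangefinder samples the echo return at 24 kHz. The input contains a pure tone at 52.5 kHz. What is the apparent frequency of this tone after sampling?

4.5 kHz

52.5 kHz mod fs = 4.5 kHz.
4.5 kHz ≤ fs/2 = 12 kHz, appears at 4.5 kHz.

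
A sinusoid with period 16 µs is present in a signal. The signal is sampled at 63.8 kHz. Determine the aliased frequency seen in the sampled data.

T = 16 µs → f = 1/T = 62.5 kHz.
62.5 kHz > fs/2 = 31.9 kHz, folds to fs − 62.5 kHz = 1.3 kHz.

1.3 kHz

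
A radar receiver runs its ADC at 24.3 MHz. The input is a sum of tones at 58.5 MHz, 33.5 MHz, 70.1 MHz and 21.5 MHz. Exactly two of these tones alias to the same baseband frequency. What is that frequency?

fs/2 = 12.15 MHz.
58.5 MHz mod fs = 9.9 MHz.
9.9 MHz ≤ fs/2 = 12.15 MHz, appears at 9.9 MHz.
33.5 MHz mod fs = 9.2 MHz.
9.2 MHz ≤ fs/2 = 12.15 MHz, appears at 9.2 MHz.
70.1 MHz mod fs = 21.5 MHz.
21.5 MHz > fs/2 = 12.15 MHz, folds to fs − 21.5 MHz = 2.8 MHz.
21.5 MHz > fs/2 = 12.15 MHz, folds to fs − 21.5 MHz = 2.8 MHz.
21.5 MHz and 70.1 MHz both map to 2.8 MHz.

2.8 MHz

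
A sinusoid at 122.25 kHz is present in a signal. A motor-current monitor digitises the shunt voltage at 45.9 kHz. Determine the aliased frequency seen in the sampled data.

122.25 kHz mod fs = 30.45 kHz.
30.45 kHz > fs/2 = 22.95 kHz, folds to fs − 30.45 kHz = 15.45 kHz.

15.45 kHz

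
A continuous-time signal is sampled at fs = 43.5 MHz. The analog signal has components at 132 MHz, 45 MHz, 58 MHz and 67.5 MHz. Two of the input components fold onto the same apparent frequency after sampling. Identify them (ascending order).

fs/2 = 21.75 MHz.
132 MHz mod fs = 1.5 MHz.
1.5 MHz ≤ fs/2 = 21.75 MHz, appears at 1.5 MHz.
45 MHz mod fs = 1.5 MHz.
1.5 MHz ≤ fs/2 = 21.75 MHz, appears at 1.5 MHz.
58 MHz mod fs = 14.5 MHz.
14.5 MHz ≤ fs/2 = 21.75 MHz, appears at 14.5 MHz.
67.5 MHz mod fs = 24 MHz.
24 MHz > fs/2 = 21.75 MHz, folds to fs − 24 MHz = 19.5 MHz.
45 MHz and 132 MHz both map to 1.5 MHz.

45 MHz, 132 MHz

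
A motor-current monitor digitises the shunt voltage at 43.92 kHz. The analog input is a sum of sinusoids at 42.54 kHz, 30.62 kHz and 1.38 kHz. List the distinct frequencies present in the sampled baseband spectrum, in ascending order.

1.38 kHz, 13.3 kHz

fs/2 = 21.96 kHz.
42.54 kHz > fs/2 = 21.96 kHz, folds to fs − 42.54 kHz = 1.38 kHz.
30.62 kHz > fs/2 = 21.96 kHz, folds to fs − 30.62 kHz = 13.3 kHz.
1.38 kHz ≤ fs/2 = 21.96 kHz, passes unchanged.
Distinct values: {1.38 kHz, 13.3 kHz}.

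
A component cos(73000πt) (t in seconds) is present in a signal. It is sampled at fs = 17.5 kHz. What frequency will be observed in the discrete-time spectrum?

ω = 73000π rad/s → f = ω/(2π) = 36500 Hz = 36.5 kHz.
36.5 kHz mod fs = 1.5 kHz.
1.5 kHz ≤ fs/2 = 8.75 kHz, appears at 1.5 kHz.

1.5 kHz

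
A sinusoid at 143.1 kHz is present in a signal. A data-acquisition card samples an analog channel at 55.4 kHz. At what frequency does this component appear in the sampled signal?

143.1 kHz mod fs = 32.3 kHz.
32.3 kHz > fs/2 = 27.7 kHz, folds to fs − 32.3 kHz = 23.1 kHz.

23.1 kHz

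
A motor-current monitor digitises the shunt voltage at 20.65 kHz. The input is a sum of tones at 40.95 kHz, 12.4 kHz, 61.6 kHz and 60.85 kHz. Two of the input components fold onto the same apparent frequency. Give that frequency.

0.35 kHz

fs/2 = 10.325 kHz.
40.95 kHz mod fs = 20.3 kHz.
20.3 kHz > fs/2 = 10.325 kHz, folds to fs − 20.3 kHz = 0.35 kHz.
12.4 kHz > fs/2 = 10.325 kHz, folds to fs − 12.4 kHz = 8.25 kHz.
61.6 kHz mod fs = 20.3 kHz.
20.3 kHz > fs/2 = 10.325 kHz, folds to fs − 20.3 kHz = 0.35 kHz.
60.85 kHz mod fs = 19.55 kHz.
19.55 kHz > fs/2 = 10.325 kHz, folds to fs − 19.55 kHz = 1.1 kHz.
40.95 kHz and 61.6 kHz both map to 0.35 kHz.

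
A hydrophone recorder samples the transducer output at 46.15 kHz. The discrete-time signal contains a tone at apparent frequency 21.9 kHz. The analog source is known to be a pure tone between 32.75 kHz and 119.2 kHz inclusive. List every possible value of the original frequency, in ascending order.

Frequencies that alias to 21.9 kHz are k·fs ± 21.9 kHz for integer k ≥ 0.
k=0: 21.9 kHz.
k=1: 24.25 kHz, 68.05 kHz.
k=2: 70.4 kHz, 114.2 kHz.
k=3: 116.55 kHz, 160.35 kHz.
k=4: 162.7 kHz, 206.5 kHz.
Within [32.75 kHz, 119.2 kHz]: 68.05 kHz, 70.4 kHz, 114.2 kHz, 116.55 kHz.

68.05 kHz, 70.4 kHz, 114.2 kHz, 116.55 kHz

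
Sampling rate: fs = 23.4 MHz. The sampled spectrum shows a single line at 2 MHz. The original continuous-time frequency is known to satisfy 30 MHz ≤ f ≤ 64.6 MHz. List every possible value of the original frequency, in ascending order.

44.8 MHz, 48.8 MHz

Frequencies that alias to 2 MHz are k·fs ± 2 MHz for integer k ≥ 0.
k=0: 2 MHz.
k=1: 21.4 MHz, 25.4 MHz.
k=2: 44.8 MHz, 48.8 MHz.
k=3: 68.2 MHz, 72.2 MHz.
Within [30 MHz, 64.6 MHz]: 44.8 MHz, 48.8 MHz.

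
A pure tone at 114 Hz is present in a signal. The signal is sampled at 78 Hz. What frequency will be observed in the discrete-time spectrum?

36 Hz

114 Hz mod fs = 36 Hz.
36 Hz ≤ fs/2 = 39 Hz, appears at 36 Hz.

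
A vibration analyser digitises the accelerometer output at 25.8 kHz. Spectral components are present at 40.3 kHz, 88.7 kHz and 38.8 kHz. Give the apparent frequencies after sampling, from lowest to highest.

fs/2 = 12.9 kHz.
40.3 kHz mod fs = 14.5 kHz.
14.5 kHz > fs/2 = 12.9 kHz, folds to fs − 14.5 kHz = 11.3 kHz.
88.7 kHz mod fs = 11.3 kHz.
11.3 kHz ≤ fs/2 = 12.9 kHz, appears at 11.3 kHz.
38.8 kHz mod fs = 13 kHz.
13 kHz > fs/2 = 12.9 kHz, folds to fs − 13 kHz = 12.8 kHz.
Distinct values: {11.3 kHz, 12.8 kHz}.

11.3 kHz, 12.8 kHz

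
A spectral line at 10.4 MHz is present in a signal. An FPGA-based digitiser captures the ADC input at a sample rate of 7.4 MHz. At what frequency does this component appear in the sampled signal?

3 MHz

10.4 MHz mod fs = 3 MHz.
3 MHz ≤ fs/2 = 3.7 MHz, appears at 3 MHz.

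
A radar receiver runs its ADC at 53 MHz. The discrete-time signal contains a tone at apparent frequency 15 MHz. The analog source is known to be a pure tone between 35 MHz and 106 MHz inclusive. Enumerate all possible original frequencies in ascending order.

Frequencies that alias to 15 MHz are k·fs ± 15 MHz for integer k ≥ 0.
k=0: 15 MHz.
k=1: 38 MHz, 68 MHz.
k=2: 91 MHz, 121 MHz.
k=3: 144 MHz, 174 MHz.
Within [35 MHz, 106 MHz]: 38 MHz, 68 MHz, 91 MHz.

38 MHz, 68 MHz, 91 MHz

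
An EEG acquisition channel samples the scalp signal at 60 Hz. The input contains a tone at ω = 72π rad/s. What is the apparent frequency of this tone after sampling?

ω = 72π rad/s → f = ω/(2π) = 36 Hz.
36 Hz > fs/2 = 30 Hz, folds to fs − 36 Hz = 24 Hz.

24 Hz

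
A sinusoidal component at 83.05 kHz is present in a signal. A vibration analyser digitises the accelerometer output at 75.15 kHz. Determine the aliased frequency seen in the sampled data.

83.05 kHz mod fs = 7.9 kHz.
7.9 kHz ≤ fs/2 = 37.575 kHz, appears at 7.9 kHz.

7.9 kHz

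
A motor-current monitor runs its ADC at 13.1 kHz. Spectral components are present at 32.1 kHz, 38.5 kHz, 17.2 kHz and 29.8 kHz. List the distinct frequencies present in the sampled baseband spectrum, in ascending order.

0.8 kHz, 3.6 kHz, 4.1 kHz, 5.9 kHz

fs/2 = 6.55 kHz.
32.1 kHz mod fs = 5.9 kHz.
5.9 kHz ≤ fs/2 = 6.55 kHz, appears at 5.9 kHz.
38.5 kHz mod fs = 12.3 kHz.
12.3 kHz > fs/2 = 6.55 kHz, folds to fs − 12.3 kHz = 0.8 kHz.
17.2 kHz mod fs = 4.1 kHz.
4.1 kHz ≤ fs/2 = 6.55 kHz, appears at 4.1 kHz.
29.8 kHz mod fs = 3.6 kHz.
3.6 kHz ≤ fs/2 = 6.55 kHz, appears at 3.6 kHz.
Distinct values: {0.8 kHz, 3.6 kHz, 4.1 kHz, 5.9 kHz}.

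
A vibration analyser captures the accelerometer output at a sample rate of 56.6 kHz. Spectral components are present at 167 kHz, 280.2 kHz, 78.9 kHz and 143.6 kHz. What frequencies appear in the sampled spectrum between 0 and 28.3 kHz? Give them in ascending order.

2.8 kHz, 22.3 kHz, 26.2 kHz

fs/2 = 28.3 kHz.
167 kHz mod fs = 53.8 kHz.
53.8 kHz > fs/2 = 28.3 kHz, folds to fs − 53.8 kHz = 2.8 kHz.
280.2 kHz mod fs = 53.8 kHz.
53.8 kHz > fs/2 = 28.3 kHz, folds to fs − 53.8 kHz = 2.8 kHz.
78.9 kHz mod fs = 22.3 kHz.
22.3 kHz ≤ fs/2 = 28.3 kHz, appears at 22.3 kHz.
143.6 kHz mod fs = 30.4 kHz.
30.4 kHz > fs/2 = 28.3 kHz, folds to fs − 30.4 kHz = 26.2 kHz.
Distinct values: {2.8 kHz, 22.3 kHz, 26.2 kHz}.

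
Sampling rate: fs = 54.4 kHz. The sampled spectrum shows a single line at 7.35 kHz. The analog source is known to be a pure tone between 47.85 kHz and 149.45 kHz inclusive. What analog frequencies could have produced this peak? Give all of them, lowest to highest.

Frequencies that alias to 7.35 kHz are k·fs ± 7.35 kHz for integer k ≥ 0.
k=0: 7.35 kHz.
k=1: 47.05 kHz, 61.75 kHz.
k=2: 101.45 kHz, 116.15 kHz.
k=3: 155.85 kHz, 170.55 kHz.
Within [47.85 kHz, 149.45 kHz]: 61.75 kHz, 101.45 kHz, 116.15 kHz.

61.75 kHz, 101.45 kHz, 116.15 kHz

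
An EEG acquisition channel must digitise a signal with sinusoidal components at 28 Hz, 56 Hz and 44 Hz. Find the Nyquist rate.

Highest-frequency component: 56 Hz.
Nyquist rate = 2 × 56 Hz = 112 Hz.

112 Hz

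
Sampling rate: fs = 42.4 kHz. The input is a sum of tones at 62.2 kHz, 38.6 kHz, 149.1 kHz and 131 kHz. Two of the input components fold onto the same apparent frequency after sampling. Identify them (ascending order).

fs/2 = 21.2 kHz.
62.2 kHz mod fs = 19.8 kHz.
19.8 kHz ≤ fs/2 = 21.2 kHz, appears at 19.8 kHz.
38.6 kHz > fs/2 = 21.2 kHz, folds to fs − 38.6 kHz = 3.8 kHz.
149.1 kHz mod fs = 21.9 kHz.
21.9 kHz > fs/2 = 21.2 kHz, folds to fs − 21.9 kHz = 20.5 kHz.
131 kHz mod fs = 3.8 kHz.
3.8 kHz ≤ fs/2 = 21.2 kHz, appears at 3.8 kHz.
38.6 kHz and 131 kHz both map to 3.8 kHz.

38.6 kHz, 131 kHz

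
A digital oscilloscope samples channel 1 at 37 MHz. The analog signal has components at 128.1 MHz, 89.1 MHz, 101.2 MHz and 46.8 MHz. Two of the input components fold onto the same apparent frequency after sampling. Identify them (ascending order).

46.8 MHz, 101.2 MHz

fs/2 = 18.5 MHz.
128.1 MHz mod fs = 17.1 MHz.
17.1 MHz ≤ fs/2 = 18.5 MHz, appears at 17.1 MHz.
89.1 MHz mod fs = 15.1 MHz.
15.1 MHz ≤ fs/2 = 18.5 MHz, appears at 15.1 MHz.
101.2 MHz mod fs = 27.2 MHz.
27.2 MHz > fs/2 = 18.5 MHz, folds to fs − 27.2 MHz = 9.8 MHz.
46.8 MHz mod fs = 9.8 MHz.
9.8 MHz ≤ fs/2 = 18.5 MHz, appears at 9.8 MHz.
46.8 MHz and 101.2 MHz both map to 9.8 MHz.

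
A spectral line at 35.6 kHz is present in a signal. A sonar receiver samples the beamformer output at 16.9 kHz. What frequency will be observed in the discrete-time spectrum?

1.8 kHz

35.6 kHz mod fs = 1.8 kHz.
1.8 kHz ≤ fs/2 = 8.45 kHz, appears at 1.8 kHz.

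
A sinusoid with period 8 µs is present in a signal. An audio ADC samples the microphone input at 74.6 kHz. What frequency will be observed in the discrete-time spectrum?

T = 8 µs → f = 1/T = 125 kHz.
125 kHz mod fs = 50.4 kHz.
50.4 kHz > fs/2 = 37.3 kHz, folds to fs − 50.4 kHz = 24.2 kHz.

24.2 kHz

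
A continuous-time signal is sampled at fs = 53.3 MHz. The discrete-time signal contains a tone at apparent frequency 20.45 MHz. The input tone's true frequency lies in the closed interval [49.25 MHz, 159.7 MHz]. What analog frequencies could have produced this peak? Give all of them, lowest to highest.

73.75 MHz, 86.15 MHz, 127.05 MHz, 139.45 MHz

Frequencies that alias to 20.45 MHz are k·fs ± 20.45 MHz for integer k ≥ 0.
k=0: 20.45 MHz.
k=1: 32.85 MHz, 73.75 MHz.
k=2: 86.15 MHz, 127.05 MHz.
k=3: 139.45 MHz, 180.35 MHz.
k=4: 192.75 MHz, 233.65 MHz.
Within [49.25 MHz, 159.7 MHz]: 73.75 MHz, 86.15 MHz, 127.05 MHz, 139.45 MHz.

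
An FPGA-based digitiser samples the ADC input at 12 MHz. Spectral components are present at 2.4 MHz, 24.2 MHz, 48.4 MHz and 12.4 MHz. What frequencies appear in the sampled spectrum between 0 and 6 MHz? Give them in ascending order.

fs/2 = 6 MHz.
2.4 MHz ≤ fs/2 = 6 MHz, passes unchanged.
24.2 MHz mod fs = 0.2 MHz.
0.2 MHz ≤ fs/2 = 6 MHz, appears at 0.2 MHz.
48.4 MHz mod fs = 0.4 MHz.
0.4 MHz ≤ fs/2 = 6 MHz, appears at 0.4 MHz.
12.4 MHz mod fs = 0.4 MHz.
0.4 MHz ≤ fs/2 = 6 MHz, appears at 0.4 MHz.
Distinct values: {0.2 MHz, 0.4 MHz, 2.4 MHz}.

0.2 MHz, 0.4 MHz, 2.4 MHz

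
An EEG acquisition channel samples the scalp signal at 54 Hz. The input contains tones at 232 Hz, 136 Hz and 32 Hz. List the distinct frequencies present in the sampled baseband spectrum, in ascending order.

16 Hz, 22 Hz, 26 Hz

fs/2 = 27 Hz.
232 Hz mod fs = 16 Hz.
16 Hz ≤ fs/2 = 27 Hz, appears at 16 Hz.
136 Hz mod fs = 28 Hz.
28 Hz > fs/2 = 27 Hz, folds to fs − 28 Hz = 26 Hz.
32 Hz > fs/2 = 27 Hz, folds to fs − 32 Hz = 22 Hz.
Distinct values: {16 Hz, 22 Hz, 26 Hz}.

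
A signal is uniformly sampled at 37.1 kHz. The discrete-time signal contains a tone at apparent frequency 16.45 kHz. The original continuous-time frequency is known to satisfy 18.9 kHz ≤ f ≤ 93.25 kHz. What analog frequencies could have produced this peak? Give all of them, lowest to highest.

20.65 kHz, 53.55 kHz, 57.75 kHz, 90.65 kHz

Frequencies that alias to 16.45 kHz are k·fs ± 16.45 kHz for integer k ≥ 0.
k=0: 16.45 kHz.
k=1: 20.65 kHz, 53.55 kHz.
k=2: 57.75 kHz, 90.65 kHz.
k=3: 94.85 kHz, 127.75 kHz.
Within [18.9 kHz, 93.25 kHz]: 20.65 kHz, 53.55 kHz, 57.75 kHz, 90.65 kHz.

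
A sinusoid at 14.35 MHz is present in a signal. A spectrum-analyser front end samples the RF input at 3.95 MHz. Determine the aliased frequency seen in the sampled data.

1.45 MHz

14.35 MHz mod fs = 2.5 MHz.
2.5 MHz > fs/2 = 1.975 MHz, folds to fs − 2.5 MHz = 1.45 MHz.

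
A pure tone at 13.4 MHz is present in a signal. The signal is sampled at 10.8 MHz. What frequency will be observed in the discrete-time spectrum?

13.4 MHz mod fs = 2.6 MHz.
2.6 MHz ≤ fs/2 = 5.4 MHz, appears at 2.6 MHz.

2.6 MHz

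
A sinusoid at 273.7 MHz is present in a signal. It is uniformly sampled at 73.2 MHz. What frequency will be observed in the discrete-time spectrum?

19.1 MHz

273.7 MHz mod fs = 54.1 MHz.
54.1 MHz > fs/2 = 36.6 MHz, folds to fs − 54.1 MHz = 19.1 MHz.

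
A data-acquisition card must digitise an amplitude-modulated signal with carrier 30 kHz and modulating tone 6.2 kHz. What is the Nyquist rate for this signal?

AM sidebands sit at fc ± fm = 23.8 kHz and 36.2 kHz.
Highest-frequency component: 36.2 kHz.
Nyquist rate = 2 × 36.2 kHz = 72.4 kHz.

72.4 kHz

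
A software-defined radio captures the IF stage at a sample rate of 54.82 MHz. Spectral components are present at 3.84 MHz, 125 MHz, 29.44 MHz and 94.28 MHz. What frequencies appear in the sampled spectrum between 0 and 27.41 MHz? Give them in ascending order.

3.84 MHz, 15.36 MHz, 25.38 MHz

fs/2 = 27.41 MHz.
3.84 MHz ≤ fs/2 = 27.41 MHz, passes unchanged.
125 MHz mod fs = 15.36 MHz.
15.36 MHz ≤ fs/2 = 27.41 MHz, appears at 15.36 MHz.
29.44 MHz > fs/2 = 27.41 MHz, folds to fs − 29.44 MHz = 25.38 MHz.
94.28 MHz mod fs = 39.46 MHz.
39.46 MHz > fs/2 = 27.41 MHz, folds to fs − 39.46 MHz = 15.36 MHz.
Distinct values: {3.84 MHz, 15.36 MHz, 25.38 MHz}.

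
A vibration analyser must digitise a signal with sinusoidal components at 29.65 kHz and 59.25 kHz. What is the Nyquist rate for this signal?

118.5 kHz

Highest-frequency component: 59.25 kHz.
Nyquist rate = 2 × 59.25 kHz = 118.5 kHz.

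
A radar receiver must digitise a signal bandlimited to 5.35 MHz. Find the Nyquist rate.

10.7 MHz

Nyquist rate = 2 × 5.35 MHz = 10.7 MHz.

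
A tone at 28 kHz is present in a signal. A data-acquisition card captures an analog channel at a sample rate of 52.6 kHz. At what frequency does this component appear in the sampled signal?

28 kHz > fs/2 = 26.3 kHz, folds to fs − 28 kHz = 24.6 kHz.

24.6 kHz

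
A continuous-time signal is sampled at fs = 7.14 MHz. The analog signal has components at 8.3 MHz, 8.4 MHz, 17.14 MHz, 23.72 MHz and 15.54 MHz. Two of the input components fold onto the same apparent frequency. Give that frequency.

1.26 MHz

fs/2 = 3.57 MHz.
8.3 MHz mod fs = 1.16 MHz.
1.16 MHz ≤ fs/2 = 3.57 MHz, appears at 1.16 MHz.
8.4 MHz mod fs = 1.26 MHz.
1.26 MHz ≤ fs/2 = 3.57 MHz, appears at 1.26 MHz.
17.14 MHz mod fs = 2.86 MHz.
2.86 MHz ≤ fs/2 = 3.57 MHz, appears at 2.86 MHz.
23.72 MHz mod fs = 2.3 MHz.
2.3 MHz ≤ fs/2 = 3.57 MHz, appears at 2.3 MHz.
15.54 MHz mod fs = 1.26 MHz.
1.26 MHz ≤ fs/2 = 3.57 MHz, appears at 1.26 MHz.
8.4 MHz and 15.54 MHz both map to 1.26 MHz.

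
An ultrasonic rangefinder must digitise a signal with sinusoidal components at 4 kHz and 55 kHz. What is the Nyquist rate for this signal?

110 kHz

Highest-frequency component: 55 kHz.
Nyquist rate = 2 × 55 kHz = 110 kHz.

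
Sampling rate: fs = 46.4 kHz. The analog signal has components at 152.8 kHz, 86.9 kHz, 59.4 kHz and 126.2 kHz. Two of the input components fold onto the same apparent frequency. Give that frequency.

13 kHz

fs/2 = 23.2 kHz.
152.8 kHz mod fs = 13.6 kHz.
13.6 kHz ≤ fs/2 = 23.2 kHz, appears at 13.6 kHz.
86.9 kHz mod fs = 40.5 kHz.
40.5 kHz > fs/2 = 23.2 kHz, folds to fs − 40.5 kHz = 5.9 kHz.
59.4 kHz mod fs = 13 kHz.
13 kHz ≤ fs/2 = 23.2 kHz, appears at 13 kHz.
126.2 kHz mod fs = 33.4 kHz.
33.4 kHz > fs/2 = 23.2 kHz, folds to fs − 33.4 kHz = 13 kHz.
59.4 kHz and 126.2 kHz both map to 13 kHz.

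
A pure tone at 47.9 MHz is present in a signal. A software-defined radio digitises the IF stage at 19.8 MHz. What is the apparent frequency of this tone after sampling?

47.9 MHz mod fs = 8.3 MHz.
8.3 MHz ≤ fs/2 = 9.9 MHz, appears at 8.3 MHz.

8.3 MHz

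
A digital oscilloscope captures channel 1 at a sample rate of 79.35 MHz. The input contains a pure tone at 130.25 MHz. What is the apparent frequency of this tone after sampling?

28.45 MHz

130.25 MHz mod fs = 50.9 MHz.
50.9 MHz > fs/2 = 39.675 MHz, folds to fs − 50.9 MHz = 28.45 MHz.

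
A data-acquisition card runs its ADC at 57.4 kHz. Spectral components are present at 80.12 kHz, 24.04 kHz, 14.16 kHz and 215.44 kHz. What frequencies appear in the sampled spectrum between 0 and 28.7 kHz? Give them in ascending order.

14.16 kHz, 22.72 kHz, 24.04 kHz

fs/2 = 28.7 kHz.
80.12 kHz mod fs = 22.72 kHz.
22.72 kHz ≤ fs/2 = 28.7 kHz, appears at 22.72 kHz.
24.04 kHz ≤ fs/2 = 28.7 kHz, passes unchanged.
14.16 kHz ≤ fs/2 = 28.7 kHz, passes unchanged.
215.44 kHz mod fs = 43.24 kHz.
43.24 kHz > fs/2 = 28.7 kHz, folds to fs − 43.24 kHz = 14.16 kHz.
Distinct values: {14.16 kHz, 22.72 kHz, 24.04 kHz}.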